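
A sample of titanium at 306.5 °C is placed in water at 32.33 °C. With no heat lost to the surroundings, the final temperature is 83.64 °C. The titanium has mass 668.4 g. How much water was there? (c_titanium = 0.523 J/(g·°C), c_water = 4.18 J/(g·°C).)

m ≈ 363 g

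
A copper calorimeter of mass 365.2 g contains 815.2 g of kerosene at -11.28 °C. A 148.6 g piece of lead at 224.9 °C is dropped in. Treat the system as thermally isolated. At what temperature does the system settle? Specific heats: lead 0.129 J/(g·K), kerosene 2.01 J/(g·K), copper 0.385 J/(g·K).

T_f ≈ -8.8 °C

T_f is the heat-capacity-weighted average of the initial temperatures:
T_f = (19.17·224.9 + 1638.6·(-11.28) + 140.6·(-11.28)) / (19.17 + 1638.6 + 140.6)
    = -15758 / 1798.3 ≈ -8.76 °C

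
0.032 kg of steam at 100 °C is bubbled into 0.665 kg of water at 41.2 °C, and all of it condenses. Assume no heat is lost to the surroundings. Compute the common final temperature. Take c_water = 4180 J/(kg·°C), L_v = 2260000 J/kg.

T_f ≈ 68.7 °C

Heat gained plus heat lost sum to zero:
latent heat released on condensation: 0.032·2260000 = 72320; condensate cools 100→T: 0.032·4180·(T − 100) = 133.76(T − 100); water warms: 0.665·4180·(T − 41.2) = 2779.7(T − 41.2)
2913.5 T = 72320 + 13376 + 114524 = 200220
T ≈ 68.72 °C — below 100 °C, confirming all the steam condensed.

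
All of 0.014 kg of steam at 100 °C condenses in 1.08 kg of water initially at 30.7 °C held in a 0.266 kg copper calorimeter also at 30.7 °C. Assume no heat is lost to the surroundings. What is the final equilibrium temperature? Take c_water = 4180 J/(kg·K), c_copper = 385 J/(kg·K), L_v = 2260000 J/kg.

Let T be the final temperature. ΣQ_i = 0:
condense steam: −0.014×2260000 = −31640; condensate cools 100→T: 0.014×4180×(T − 100) = 58.52(T − 100); original water: 4514.4(T − 30.7); copper cup: 0.266×385×(T − 30.7) = 102.41(T − 30.7)
4675.3 T = 31640 + 5852 + 141736 = 179228
T ≈ 38.33 °C, under the boiling point, so the assumption holds.

T_f ≈ 38.3 °C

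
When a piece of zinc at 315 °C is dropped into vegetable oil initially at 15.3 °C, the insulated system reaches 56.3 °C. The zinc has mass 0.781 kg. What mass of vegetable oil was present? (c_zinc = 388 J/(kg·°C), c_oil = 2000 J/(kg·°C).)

m ≈ 0.956 kg

Net heat exchanged in the isolated system is zero:
0.781×388×(56.3 − 315) + m×2000×(56.3 − 15.3) = 0
82000 m = 78393
m = 78393/82000 ≈ 0.956 kg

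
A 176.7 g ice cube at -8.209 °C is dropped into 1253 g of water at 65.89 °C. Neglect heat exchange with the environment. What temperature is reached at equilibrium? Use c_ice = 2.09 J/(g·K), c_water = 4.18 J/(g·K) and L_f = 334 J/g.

T_f ≈ 47.4 °C

Energy balance with sensible and latent terms:
warm ice to 0 °C: 176.7×2.09×(0 − (-8.209)) = 3031.6
  melt ice: 176.7×334 = 59018
  warm the meltwater: 738.61 T
  water: 5237.5(T − 65.89)
5976.1 T = 345102 − 62049 = 283052
T ≈ 47.36 °C. Since T > 0 °C, the all-ice-melts assumption holds.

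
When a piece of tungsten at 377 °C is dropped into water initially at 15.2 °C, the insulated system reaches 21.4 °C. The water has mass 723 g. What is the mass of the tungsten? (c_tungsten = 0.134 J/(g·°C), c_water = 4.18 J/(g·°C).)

Heat lost by the tungsten = heat gained by the water:
m×0.134×(377 − 21.4) = 723×4.18×(21.4 − 15.2)
47.65 m = 18737  ⇒  m ≈ 393.2 g

m ≈ 393 g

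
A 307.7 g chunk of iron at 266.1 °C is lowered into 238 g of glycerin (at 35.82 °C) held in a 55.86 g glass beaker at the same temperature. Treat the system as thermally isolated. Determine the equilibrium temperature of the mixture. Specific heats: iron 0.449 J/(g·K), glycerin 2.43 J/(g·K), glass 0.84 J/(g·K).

Conservation of energy gives ΣQ = 0:
307.7×0.449×(T − 266.1) + 238×2.43×(T − 35.82) + 55.86×0.84×(T − 35.82) = 0
138.16(T − 266.1) + 578.34(T − 35.82) + 46.92(T − 35.82) = 0
(138.16 + 578.34 + 46.92) T = 138.16×266.1 + 578.34×35.82 + 46.92×35.82
T = 59161/763.42 ≈ 77.49 °C

T_f ≈ 77.5 °C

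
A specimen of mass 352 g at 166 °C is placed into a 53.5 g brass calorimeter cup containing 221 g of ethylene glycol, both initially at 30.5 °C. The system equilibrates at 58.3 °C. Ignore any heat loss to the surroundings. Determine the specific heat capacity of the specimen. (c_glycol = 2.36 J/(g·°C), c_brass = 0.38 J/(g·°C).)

c ≈ 0.397 J/(g·°C)

Taking heat into each body as positive, Σ m c ΔT = 0:
352×c×(58.3 − 166) + 221×2.36×(58.3 − 30.5) + 53.5×0.38×(58.3 − 30.5) = 0
-37910 c = -15065
c = -15065/-37910 ≈ 0.3974 J/(g·°C)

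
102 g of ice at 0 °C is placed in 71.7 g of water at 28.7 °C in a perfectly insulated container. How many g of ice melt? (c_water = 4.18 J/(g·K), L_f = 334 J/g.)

Cooling the water to 0 °C releases 71.7×4.18×28.7 = 8601.6 J.
To melt every bit of ice: 102×334 = 34068 J.
8601.6 J < 34068 J, so only part of the ice melts and the system sits at 0 °C.
Mass melted = 8601.6/334 ≈ 25.75 g.

m_melted ≈ 25.8 g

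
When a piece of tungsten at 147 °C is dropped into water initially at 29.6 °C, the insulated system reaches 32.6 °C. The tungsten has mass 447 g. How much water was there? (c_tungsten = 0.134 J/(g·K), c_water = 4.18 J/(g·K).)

m ≈ 546 g

Net heat exchanged in the isolated system is zero:
447×0.134×(32.6 − 147) + m×4.18×(32.6 − 29.6) = 0
12.54 m = 6852.3
m = 6852.3/12.54 ≈ 546.4 g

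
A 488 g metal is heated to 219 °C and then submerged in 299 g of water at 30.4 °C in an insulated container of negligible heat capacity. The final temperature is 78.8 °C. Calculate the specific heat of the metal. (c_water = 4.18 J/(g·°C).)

c ≈ 0.884 J/(g·°C)

Taking heat into each body as positive, Σ m c ΔT = 0:
488·c·(78.8 − 219) + 299·4.18·(78.8 − 30.4) = 0
-68418 c = -60491
c = -60491/-68418 ≈ 0.8841 J/(g·°C)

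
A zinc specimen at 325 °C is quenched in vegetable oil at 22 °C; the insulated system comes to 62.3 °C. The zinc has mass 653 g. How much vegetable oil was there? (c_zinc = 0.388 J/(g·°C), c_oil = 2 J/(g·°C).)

m ≈ 826 g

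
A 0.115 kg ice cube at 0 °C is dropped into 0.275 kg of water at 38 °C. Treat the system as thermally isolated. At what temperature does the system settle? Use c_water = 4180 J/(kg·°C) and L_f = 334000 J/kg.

Setting the total heat transfer to zero:
melt ice: 0.115×334000 = 38410
  warm the meltwater: 480.7 T
  water cools: 0.275×4180×(T − 38) = 1149.5(T − 38)
1630.2 T = 43681 − 38410 = 5271
T ≈ 3.23 °C. Since T > 0 °C, the all-ice-melts assumption holds.

T_f ≈ 3.2 °C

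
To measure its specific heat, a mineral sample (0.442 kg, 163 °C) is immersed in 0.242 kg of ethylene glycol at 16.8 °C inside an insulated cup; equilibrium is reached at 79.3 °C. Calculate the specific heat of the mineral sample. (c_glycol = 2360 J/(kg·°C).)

c ≈ 965 J/(kg·°C)

m_s c (T_s − T_f) = m_glycol c_glycol (T_f − T_0):
0.442·c·(163 − 79.3) = 0.242·2360·(79.3 − 16.8)
37 c = 35695  ⇒  c ≈ 964.8 J/(kg·°C)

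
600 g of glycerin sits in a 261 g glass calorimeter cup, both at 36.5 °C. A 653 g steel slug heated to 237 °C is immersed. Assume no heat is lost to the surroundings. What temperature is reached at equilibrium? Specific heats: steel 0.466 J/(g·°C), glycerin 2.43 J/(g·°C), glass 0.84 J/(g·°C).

Let T be the final temperature. ΣQ_i = 0:
653·0.466·(T − 237) + 600·2.43·(T − 36.5) + 261·0.84·(T − 36.5) = 0
304.3(T − 237) + 1458(T − 36.5) + 219.24(T − 36.5) = 0
1981.5 T = 133338
T = 133338/1981.5 ≈ 67.29 °C

T_f ≈ 67.3 °C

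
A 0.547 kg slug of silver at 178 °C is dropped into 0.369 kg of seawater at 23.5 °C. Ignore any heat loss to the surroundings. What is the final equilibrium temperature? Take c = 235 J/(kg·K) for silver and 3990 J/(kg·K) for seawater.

T_f ≈ 35.9 °C

Taking heat into each body as positive, Σ m c ΔT = 0:
0.547*235*(T − 178) + 0.369*3990*(T − 23.5) = 0
128.55(T − 178) + 1472.3(T − 23.5) = 0
(128.55 + 1472.3) T = 128.55*178 + 1472.3*23.5
T ≈ 35.91 °C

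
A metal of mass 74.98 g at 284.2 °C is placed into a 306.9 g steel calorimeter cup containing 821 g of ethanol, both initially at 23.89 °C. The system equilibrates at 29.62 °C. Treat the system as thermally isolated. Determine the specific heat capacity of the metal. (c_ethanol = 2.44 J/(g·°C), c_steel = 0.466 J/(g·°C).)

c ≈ 0.644 J/(g·°C)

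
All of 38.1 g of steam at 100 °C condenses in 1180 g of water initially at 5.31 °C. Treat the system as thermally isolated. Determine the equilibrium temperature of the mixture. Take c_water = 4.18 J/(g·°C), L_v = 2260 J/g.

T_f ≈ 25.2 °C

Net heat exchanged in the isolated system is zero:
condense steam: −38.1·2260 = −86106
  condensate cools 100→T: 38.1·4.18·(T − 100) = 159.26(T − 100)
  water warms: 1180·4.18·(T − 5.31) = 4932.4(T − 5.31)
5091.7 T = 86106 + 15926 + 26191 = 128223
T ≈ 25.18 °C — below 100 °C, confirming all the steam condensed.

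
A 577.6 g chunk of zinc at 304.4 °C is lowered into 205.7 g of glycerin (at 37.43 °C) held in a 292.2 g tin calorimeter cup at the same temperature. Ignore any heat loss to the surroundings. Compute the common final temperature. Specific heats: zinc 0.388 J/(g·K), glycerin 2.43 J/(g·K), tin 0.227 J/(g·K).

T_f ≈ 113.1 °C

T_f = Σ m_i c_i T_i / Σ m_i c_i:
T_f = (224.11·304.4 + 499.85·37.43 + 66.33·37.43) / (224.11 + 499.85 + 66.33)
    = 89411 / 790.29 ≈ 113.14 °C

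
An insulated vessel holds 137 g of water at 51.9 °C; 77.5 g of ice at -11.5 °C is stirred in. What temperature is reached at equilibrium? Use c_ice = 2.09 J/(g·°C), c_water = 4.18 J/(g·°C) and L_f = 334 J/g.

T_f ≈ 2.2 °C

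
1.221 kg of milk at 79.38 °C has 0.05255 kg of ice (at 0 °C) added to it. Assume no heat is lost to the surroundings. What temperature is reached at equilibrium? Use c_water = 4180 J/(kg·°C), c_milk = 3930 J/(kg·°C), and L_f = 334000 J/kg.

Sum of m c ΔT and latent-heat terms is zero:
melt ice: 0.05255×334000 = 17552; warm the meltwater: 219.66 T; milk cools: 1.221×3930×(T − 79.38) = 4798.5(T − 79.38)
5018.2 T = 380907 − 17552 = 363356
T ≈ 72.41 °C. Since T > 0 °C, the all-ice-melts assumption holds.

T_f ≈ 72.4 °C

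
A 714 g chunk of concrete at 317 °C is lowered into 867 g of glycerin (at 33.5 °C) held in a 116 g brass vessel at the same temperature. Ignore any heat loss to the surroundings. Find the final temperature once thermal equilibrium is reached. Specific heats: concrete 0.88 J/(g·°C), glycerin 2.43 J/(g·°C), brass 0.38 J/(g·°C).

T_f is the heat-capacity-weighted average of the initial temperatures:
T_f = (628.32*317 + 2106.8*33.5 + 44.08*33.5) / (628.32 + 2106.8 + 44.08)
    = 271232 / 2779.2 ≈ 97.59 °C

T_f ≈ 97.6 °C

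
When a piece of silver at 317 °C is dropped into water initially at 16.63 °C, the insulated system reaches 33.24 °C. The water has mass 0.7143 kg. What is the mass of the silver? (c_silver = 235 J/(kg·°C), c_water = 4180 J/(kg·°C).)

m ≈ 0.744 kg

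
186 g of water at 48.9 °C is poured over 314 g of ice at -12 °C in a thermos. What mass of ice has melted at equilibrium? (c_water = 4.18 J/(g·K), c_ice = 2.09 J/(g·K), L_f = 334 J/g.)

m_melted ≈ 90.3 g

Water can give up m c ΔT = 186×4.18×48.9 = 38019 J before reaching 0 °C.
Of that, 314×2.09×12 = 7875.1 J goes to bring the ice to 0 °C, leaving 30144 J.
Fully melting the ice requires m_ice L_f = 314×334 = 104876 J.
Since 30144 < 104876 J, not all the ice melts; equilibrium is at 0 °C.
Mass melted = 30144/334 ≈ 90.25 g.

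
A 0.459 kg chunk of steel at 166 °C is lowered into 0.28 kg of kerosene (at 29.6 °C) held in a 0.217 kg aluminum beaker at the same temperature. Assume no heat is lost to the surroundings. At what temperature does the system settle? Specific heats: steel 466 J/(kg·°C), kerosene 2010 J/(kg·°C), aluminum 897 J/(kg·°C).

Heat gained plus heat lost sum to zero:
0.459*466*(T − 166) + 0.28*2010*(T − 29.6) + 0.217*897*(T − 29.6) = 0
971.34 T = 57927
T ≈ 59.64 °C

T_f ≈ 59.6 °C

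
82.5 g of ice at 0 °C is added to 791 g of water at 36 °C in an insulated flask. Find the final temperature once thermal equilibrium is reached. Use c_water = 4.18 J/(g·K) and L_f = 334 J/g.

Net heat exchanged in the isolated system is zero:
fusion: m_ice L_f = 82.5×334 = 27555; meltwater 0→T: 82.5×4.18×T = 344.85 T; water: 3306.4(T − 36)
3651.2 T = 119030 − 27555 = 91475
T ≈ 25.05 °C (positive, so assuming full melt was valid).

T_f ≈ 25.1 °C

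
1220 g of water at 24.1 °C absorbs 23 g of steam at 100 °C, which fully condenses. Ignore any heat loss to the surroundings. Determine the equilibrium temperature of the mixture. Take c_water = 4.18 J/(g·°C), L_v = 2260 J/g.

T_f ≈ 35.5 °C

Net heat exchanged in the isolated system is zero:
latent heat released on condensation: 23·2260 = 51980; condensed water 100 °C→T: 96.14(T − 100); water warms: 1220·4.18·(T − 24.1) = 5099.6(T − 24.1)
5195.7 T = 51980 + 9614 + 122900 = 184494
T ≈ 35.51 °C, under the boiling point, so the assumption holds.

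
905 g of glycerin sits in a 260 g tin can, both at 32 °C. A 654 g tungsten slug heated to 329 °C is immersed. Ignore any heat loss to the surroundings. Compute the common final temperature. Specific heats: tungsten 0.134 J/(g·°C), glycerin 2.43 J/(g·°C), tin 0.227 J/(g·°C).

Net heat exchanged in the isolated system is zero:
654·0.134·(T − 329) + 905·2.43·(T − 32) + 260·0.227·(T − 32) = 0
2345.8 T = 101094
T = 101094 / 2345.8 = 43.1 °C

T_f ≈ 43.1 °C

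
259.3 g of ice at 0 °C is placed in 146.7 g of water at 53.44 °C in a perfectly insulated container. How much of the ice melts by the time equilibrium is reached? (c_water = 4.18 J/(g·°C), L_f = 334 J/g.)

m_melted ≈ 98.1 g

Water can give up m c ΔT = 146.7·4.18·53.44 = 32770 J before reaching 0 °C.
Fully melting the ice requires m_ice L_f = 259.3·334 = 86606 J.
32770 J < 86606 J, so only part of the ice melts and the system sits at 0 °C.
m_melt = 32770 / L_f = 98.11 g.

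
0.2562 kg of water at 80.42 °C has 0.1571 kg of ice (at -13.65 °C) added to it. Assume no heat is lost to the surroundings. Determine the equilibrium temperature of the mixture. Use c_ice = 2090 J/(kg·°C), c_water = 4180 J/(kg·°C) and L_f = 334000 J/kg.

T_f ≈ 16.9 °C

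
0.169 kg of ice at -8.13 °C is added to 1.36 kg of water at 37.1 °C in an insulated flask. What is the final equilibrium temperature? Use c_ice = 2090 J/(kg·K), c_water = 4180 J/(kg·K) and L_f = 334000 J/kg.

Sum of m c ΔT and latent-heat terms is zero:
warm ice to 0 °C: 0.169·2090·(0 − (-8.13)) = 2871.6; fusion: m_ice L_f = 0.169·334000 = 56446; meltwater 0→T: 0.169·4180·T = 706.42 T; water: 5684.8(T − 37.1)
6391.2 T = 210906 − 59318 = 151588
T ≈ 23.72 °C. Since T > 0 °C, the all-ice-melts assumption holds.

T_f ≈ 23.7 °C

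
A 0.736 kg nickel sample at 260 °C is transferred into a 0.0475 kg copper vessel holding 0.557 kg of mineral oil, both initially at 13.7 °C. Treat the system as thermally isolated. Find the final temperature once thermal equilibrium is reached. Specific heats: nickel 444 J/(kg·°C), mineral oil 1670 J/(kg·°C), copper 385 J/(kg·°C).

T_f = Σ m_i c_i T_i / Σ m_i c_i:
T_f = (326.78×260 + 930.19×13.7 + 18.29×13.7) / (326.78 + 930.19 + 18.29)
    = 97958 / 1275.3 ≈ 76.81 °C

T_f ≈ 76.8 °C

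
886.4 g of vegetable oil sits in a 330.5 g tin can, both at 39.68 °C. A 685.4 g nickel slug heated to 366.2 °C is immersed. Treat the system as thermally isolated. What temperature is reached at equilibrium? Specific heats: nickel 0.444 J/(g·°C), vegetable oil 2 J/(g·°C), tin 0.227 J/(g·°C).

T_f ≈ 85.9 °C

T_f is the heat-capacity-weighted average of the initial temperatures:
T_f = (304.32×366.2 + 1772.8×39.68 + 75.02×39.68) / (304.32 + 1772.8 + 75.02)
    = 184763 / 2152.1 ≈ 85.85 °C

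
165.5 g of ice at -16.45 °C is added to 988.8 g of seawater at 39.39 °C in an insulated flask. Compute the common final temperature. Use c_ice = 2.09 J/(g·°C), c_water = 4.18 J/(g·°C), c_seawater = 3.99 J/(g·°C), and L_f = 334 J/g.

Heat gained plus heat lost sum to zero:
ice -16.45→0 °C: 165.5×2.09×16.45 = 5690
  latent heat to melt: 165.5×334 = 55277
  warm the meltwater: 691.79 T
  seawater: 3945.3(T − 39.39)
4637.1 T = 155406 − 60967 = 94439
T ≈ 20.37 °C — above 0 °C, consistent with complete melting.

T_f ≈ 20.4 °C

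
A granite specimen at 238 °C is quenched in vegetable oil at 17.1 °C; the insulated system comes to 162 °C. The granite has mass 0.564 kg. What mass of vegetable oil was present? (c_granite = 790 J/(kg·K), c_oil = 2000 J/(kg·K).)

m ≈ 0.117 kg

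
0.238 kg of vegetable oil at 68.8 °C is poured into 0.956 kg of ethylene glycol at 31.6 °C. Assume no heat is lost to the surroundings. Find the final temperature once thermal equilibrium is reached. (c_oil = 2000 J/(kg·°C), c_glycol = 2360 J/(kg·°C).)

Heat gained plus heat lost sum to zero:
0.238×2000×(T − 68.8) + 0.956×2360×(T − 31.6) = 0
476(T − 68.8) + 2256.2(T − 31.6) = 0
2732.2 T = 104043
T = 104043/2732.2 ≈ 38.08 °C

T_f ≈ 38.1 °C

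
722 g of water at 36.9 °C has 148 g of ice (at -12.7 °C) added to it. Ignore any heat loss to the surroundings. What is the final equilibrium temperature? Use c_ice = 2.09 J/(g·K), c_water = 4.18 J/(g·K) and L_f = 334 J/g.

T_f ≈ 15.9 °C

Sum of m c ΔT and latent-heat terms is zero:
warm ice to 0 °C: 148·2.09·(0 − (-12.7)) = 3928.4
  melt ice: 148·334 = 49432
  warm the meltwater: 618.64 T
  water cools: 722·4.18·(T − 36.9) = 3018(T − 36.9)
3636.6 T = 111363 − 53360 = 58002
T ≈ 15.95 °C. Since T > 0 °C, the all-ice-melts assumption holds.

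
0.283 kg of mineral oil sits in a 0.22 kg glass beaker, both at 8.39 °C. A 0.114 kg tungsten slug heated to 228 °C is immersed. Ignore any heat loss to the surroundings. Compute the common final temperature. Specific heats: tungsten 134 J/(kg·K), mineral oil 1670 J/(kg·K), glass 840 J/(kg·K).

T_f ≈ 13.4 °C

Net heat exchanged in the isolated system is zero:
0.114×134×(T − 228) + 0.283×1670×(T − 8.39) + 0.22×840×(T − 8.39) = 0
15.28(T − 228) + 472.61(T − 8.39) + 184.8(T − 8.39) = 0
672.69 T = 8998.6
T ≈ 13.38 °C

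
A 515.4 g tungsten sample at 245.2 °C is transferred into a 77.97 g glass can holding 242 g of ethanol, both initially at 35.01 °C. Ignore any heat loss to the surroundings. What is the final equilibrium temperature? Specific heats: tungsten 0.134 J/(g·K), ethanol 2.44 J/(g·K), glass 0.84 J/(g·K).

T_f ≈ 55.0 °C

Heat gained plus heat lost sum to zero:
515.4·0.134·(T − 245.2) + 242·2.44·(T − 35.01) + 77.97·0.84·(T − 35.01) = 0
69.06(T − 245.2) + 590.48(T − 35.01) + 65.49(T − 35.01) = 0
(69.06 + 590.48 + 65.49) T = 69.06·245.2 + 590.48·35.01 + 65.49·35.01
T ≈ 55.03 °C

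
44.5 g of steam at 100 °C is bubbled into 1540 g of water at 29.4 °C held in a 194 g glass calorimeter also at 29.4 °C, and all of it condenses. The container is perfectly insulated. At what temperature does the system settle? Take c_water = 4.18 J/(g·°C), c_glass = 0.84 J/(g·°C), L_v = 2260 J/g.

T_f ≈ 46.2 °C

Energy conservation, ΣQ = 0:
steam→water at 100 °C releases m L_v = 44.5×2260 = 100570; condensate cools 100→T: 44.5×4.18×(T − 100) = 186.01(T − 100); water warms: 1540×4.18×(T − 29.4) = 6437.2(T − 29.4); glass cup: 194×0.84×(T − 29.4) = 162.96(T − 29.4)
6786.2 T = 100570 + 18601 + 194045 = 313216
T ≈ 46.16 °C, under the boiling point, so the assumption holds.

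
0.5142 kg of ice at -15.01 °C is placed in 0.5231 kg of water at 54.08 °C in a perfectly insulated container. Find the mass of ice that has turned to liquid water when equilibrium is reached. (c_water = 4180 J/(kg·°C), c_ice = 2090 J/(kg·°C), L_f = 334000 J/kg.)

Heat available from the water dropping to 0 °C: 0.5231×4180×54.08 = 118249 J.
Warming the ice to 0 °C takes 0.5142×2090×15.01 = 16131 J, leaving 102118 J for melting.
Melting all 0.5142 kg of ice would need 0.5142×334000 = 171743 J.
102118 J < 171743 J, so only part of the ice melts and the system sits at 0 °C.
m_melted×334000 = 102118  ⇒  m_melted ≈ 0.3057 kg.

m_melted ≈ 0.306 kg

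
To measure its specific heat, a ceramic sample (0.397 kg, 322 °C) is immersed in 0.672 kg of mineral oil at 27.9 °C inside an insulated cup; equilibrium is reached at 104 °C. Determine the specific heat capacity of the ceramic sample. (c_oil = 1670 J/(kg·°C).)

Energy conservation, ΣQ = 0:
0.397·c·(104 − 322) + 0.672·1670·(104 − 27.9) = 0
-86.55 c = -85402
c = -85402/-86.55 ≈ 986.8 J/(kg·°C)

c ≈ 987 J/(kg·°C)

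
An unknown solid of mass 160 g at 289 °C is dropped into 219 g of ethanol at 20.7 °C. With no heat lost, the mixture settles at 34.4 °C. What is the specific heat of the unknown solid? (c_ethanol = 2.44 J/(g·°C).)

c ≈ 0.18 J/(g·°C)

Heat lost by the unknown solid = heat gained by the ethanol:
160·c·(289 − 34.4) = 219·2.44·(34.4 − 20.7)
40736 c = 7320.7  ⇒  c ≈ 0.1797 J/(g·°C)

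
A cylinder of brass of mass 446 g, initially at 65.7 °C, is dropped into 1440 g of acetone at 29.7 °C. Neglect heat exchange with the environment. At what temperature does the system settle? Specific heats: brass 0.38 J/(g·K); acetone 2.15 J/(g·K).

T_f ≈ 31.6 °C

Energy conservation, ΣQ = 0:
446*0.38*(T − 65.7) + 1440*2.15*(T − 29.7) = 0
169.48(T − 65.7) + 3096(T − 29.7) = 0
(169.48 + 3096) T = 169.48*65.7 + 3096*29.7
T ≈ 31.57 °C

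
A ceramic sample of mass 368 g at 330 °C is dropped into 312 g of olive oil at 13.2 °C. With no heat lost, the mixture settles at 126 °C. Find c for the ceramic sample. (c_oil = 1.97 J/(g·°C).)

Heat gained plus heat lost sum to zero:
368·c·(126 − 330) + 312·1.97·(126 − 13.2) = 0
-75072 c = -69331
c = -69331/-75072 ≈ 0.9235 J/(g·°C)

c ≈ 0.924 J/(g·°C)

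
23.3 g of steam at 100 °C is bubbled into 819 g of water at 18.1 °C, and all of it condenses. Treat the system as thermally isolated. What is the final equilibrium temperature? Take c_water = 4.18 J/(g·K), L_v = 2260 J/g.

T_f ≈ 35.3 °C

Sum of m c ΔT and latent-heat terms is zero:
condense steam: −23.3×2260 = −52658; condensate cools 100→T: 23.3×4.18×(T − 100) = 97.39(T − 100); original water: 3423.4(T − 18.1)
3520.8 T = 52658 + 9739.4 + 61964 = 124361
T ≈ 35.32 °C (< 100 °C, so full condensation is consistent).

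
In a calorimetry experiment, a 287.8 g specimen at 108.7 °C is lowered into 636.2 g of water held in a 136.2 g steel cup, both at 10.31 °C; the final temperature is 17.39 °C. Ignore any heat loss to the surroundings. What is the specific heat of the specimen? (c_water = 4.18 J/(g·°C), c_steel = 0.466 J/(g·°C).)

Setting the total heat transfer to zero:
287.8·c·(17.39 − 108.7) + 636.2·4.18·(17.39 − 10.31) + 136.2·0.466·(17.39 − 10.31) = 0
-26279 c = -19277
c = -19277/-26279 ≈ 0.7336 J/(g·°C)

c ≈ 0.734 J/(g·°C)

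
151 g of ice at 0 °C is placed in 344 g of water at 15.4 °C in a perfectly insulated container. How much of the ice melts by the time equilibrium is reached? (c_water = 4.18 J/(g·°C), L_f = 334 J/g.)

Heat available from the water dropping to 0 °C: 344·4.18·15.4 = 22144 J.
Melting all 151 g of ice would need 151·334 = 50434 J.
22144 J < 50434 J, so only part of the ice melts and the system sits at 0 °C.
Mass melted = 22144/334 ≈ 66.3 g.

m_melted ≈ 66.3 g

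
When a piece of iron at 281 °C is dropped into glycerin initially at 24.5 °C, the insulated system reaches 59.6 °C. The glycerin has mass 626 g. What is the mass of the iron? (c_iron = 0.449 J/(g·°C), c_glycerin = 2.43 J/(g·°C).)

|Q_iron| = |Q_glycerin|:
m·0.449·(281 − 59.6) = 626·2.43·(59.6 − 24.5)
99.41 m = 53393  ⇒  m ≈ 537.1 g

m ≈ 537 g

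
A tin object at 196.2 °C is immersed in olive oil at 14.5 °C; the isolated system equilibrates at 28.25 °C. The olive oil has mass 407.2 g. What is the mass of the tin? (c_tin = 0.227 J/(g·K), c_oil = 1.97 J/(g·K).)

m ≈ 289 g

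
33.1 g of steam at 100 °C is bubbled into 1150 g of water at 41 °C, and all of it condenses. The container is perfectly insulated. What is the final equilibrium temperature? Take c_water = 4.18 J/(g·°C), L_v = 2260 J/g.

T_f ≈ 57.8 °C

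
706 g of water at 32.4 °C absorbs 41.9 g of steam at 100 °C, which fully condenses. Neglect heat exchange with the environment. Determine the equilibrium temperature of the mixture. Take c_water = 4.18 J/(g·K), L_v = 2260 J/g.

T_f ≈ 66.5 °C

Conservation of energy gives ΣQ = 0:
steam→water at 100 °C releases m L_v = 41.9×2260 = 94694
  condensate cools 100→T: 41.9×4.18×(T − 100) = 175.14(T − 100)
  original water: 2951.1(T − 32.4)
3126.2 T = 94694 + 17514 + 95615 = 207823
T ≈ 66.48 °C (< 100 °C, so full condensation is consistent).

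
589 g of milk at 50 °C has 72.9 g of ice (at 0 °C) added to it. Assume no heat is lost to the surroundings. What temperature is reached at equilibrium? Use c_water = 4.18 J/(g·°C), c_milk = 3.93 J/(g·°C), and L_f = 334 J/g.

T_f ≈ 34.9 °C

Heat gained plus heat lost sum to zero:
fusion: m_ice L_f = 72.9×334 = 24349; meltwater 0→T: 72.9×4.18×T = 304.72 T; milk cools: 589×3.93×(T − 50) = 2314.8(T − 50)
2619.5 T = 115738 − 24349 = 91390
T ≈ 34.89 °C (positive, so assuming full melt was valid).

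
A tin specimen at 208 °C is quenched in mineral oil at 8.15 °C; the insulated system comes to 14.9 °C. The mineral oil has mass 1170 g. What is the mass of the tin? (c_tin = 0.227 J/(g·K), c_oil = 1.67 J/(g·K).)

m ≈ 301 g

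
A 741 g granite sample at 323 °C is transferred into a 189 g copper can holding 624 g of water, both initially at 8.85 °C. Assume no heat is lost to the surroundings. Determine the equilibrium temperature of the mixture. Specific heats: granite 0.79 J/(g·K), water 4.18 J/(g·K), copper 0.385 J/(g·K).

T_f ≈ 65.1 °C

Setting the total heat transfer to zero:
741×0.79×(T − 323) + 624×4.18×(T − 8.85) + 189×0.385×(T − 8.85) = 0
(585.39 + 2608.3 + 72.77) T = 585.39×323 + 2608.3×8.85 + 72.77×8.85
T ≈ 65.15 °C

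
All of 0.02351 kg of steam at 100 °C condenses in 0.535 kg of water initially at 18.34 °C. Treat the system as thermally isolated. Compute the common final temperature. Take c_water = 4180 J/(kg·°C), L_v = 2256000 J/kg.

T_f ≈ 44.5 °C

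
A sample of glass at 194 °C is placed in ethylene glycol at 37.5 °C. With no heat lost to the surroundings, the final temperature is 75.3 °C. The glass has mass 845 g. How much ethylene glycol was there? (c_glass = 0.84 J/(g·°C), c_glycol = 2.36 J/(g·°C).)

Heat lost by the glass = heat gained by the glycol:
845·0.84·(194 − 75.3) = m·2.36·(75.3 − 37.5)
89.21 m = 84253  ⇒  m ≈ 944.5 g

m ≈ 944 g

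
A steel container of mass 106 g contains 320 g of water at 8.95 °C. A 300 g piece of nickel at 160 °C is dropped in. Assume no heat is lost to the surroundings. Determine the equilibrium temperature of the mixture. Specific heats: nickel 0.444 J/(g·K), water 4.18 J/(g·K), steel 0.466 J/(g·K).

T_f ≈ 22.2 °C

Energy conservation, ΣQ = 0:
300×0.444×(T − 160) + 320×4.18×(T − 8.95) + 106×0.466×(T − 8.95) = 0
133.2(T − 160) + 1337.6(T − 8.95) + 49.4(T − 8.95) = 0
1520.2 T = 33726
T ≈ 22.19 °C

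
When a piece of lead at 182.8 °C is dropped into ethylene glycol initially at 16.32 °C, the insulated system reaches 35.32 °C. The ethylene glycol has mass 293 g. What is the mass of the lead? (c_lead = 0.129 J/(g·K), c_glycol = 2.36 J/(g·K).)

m ≈ 691 g

Taking heat into each body as positive, Σ m c ΔT = 0:
m×0.129×(35.32 − 182.8) + 293×2.36×(35.32 − 16.32) = 0
-19.02 m = -13138
m = -13138/-19.02 ≈ 690.6 g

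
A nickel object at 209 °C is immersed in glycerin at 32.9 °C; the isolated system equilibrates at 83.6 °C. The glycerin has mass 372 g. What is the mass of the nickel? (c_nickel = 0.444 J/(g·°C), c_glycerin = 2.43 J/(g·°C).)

m ≈ 823 g

Heat lost by the nickel = heat gained by the glycerin:
m·0.444·(209 − 83.6) = 372·2.43·(83.6 − 32.9)
55.68 m = 45831  ⇒  m ≈ 823.1 g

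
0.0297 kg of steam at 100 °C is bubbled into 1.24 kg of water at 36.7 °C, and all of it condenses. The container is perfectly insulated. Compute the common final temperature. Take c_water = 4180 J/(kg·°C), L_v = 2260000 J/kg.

T_f ≈ 50.8 °C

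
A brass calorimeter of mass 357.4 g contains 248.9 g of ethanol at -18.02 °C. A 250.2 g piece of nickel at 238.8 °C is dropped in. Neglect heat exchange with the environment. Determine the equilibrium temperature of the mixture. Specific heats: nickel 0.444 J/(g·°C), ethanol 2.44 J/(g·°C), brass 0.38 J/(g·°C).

T_f ≈ 15.4 °C

Let T be the final temperature. ΣQ_i = 0:
250.2*0.444*(T − 238.8) + 248.9*2.44*(T − (-18.02)) + 357.4*0.38*(T − (-18.02)) = 0
111.09(T − 238.8) + 607.32(T − (-18.02)) + 135.81(T − (-18.02)) = 0
854.22 T = 13137
T = 13137/854.22 ≈ 15.38 °C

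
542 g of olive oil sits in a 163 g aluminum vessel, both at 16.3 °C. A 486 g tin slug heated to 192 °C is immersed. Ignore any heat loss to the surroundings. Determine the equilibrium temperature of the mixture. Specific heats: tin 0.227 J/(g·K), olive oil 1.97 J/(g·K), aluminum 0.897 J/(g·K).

T_f ≈ 30.9 °C

Conservation of energy gives ΣQ = 0:
486·0.227·(T − 192) + 542·1.97·(T − 16.3) + 163·0.897·(T − 16.3) = 0
110.32(T − 192) + 1067.7(T − 16.3) + 146.21(T − 16.3) = 0
(110.32 + 1067.7 + 146.21) T = 110.32·192 + 1067.7·16.3 + 146.21·16.3
T = 40969 / 1324.3 = 30.9 °C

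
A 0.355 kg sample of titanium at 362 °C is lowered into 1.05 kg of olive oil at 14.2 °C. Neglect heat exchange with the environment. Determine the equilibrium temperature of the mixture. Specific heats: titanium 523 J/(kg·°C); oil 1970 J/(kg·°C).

Let T be the final temperature. ΣQ_i = 0:
0.355·523·(T − 362) + 1.05·1970·(T − 14.2) = 0
(185.66 + 2068.5) T = 185.66·362 + 2068.5·14.2
T = 96583 / 2254.2 = 42.8 °C

T_f ≈ 42.8 °C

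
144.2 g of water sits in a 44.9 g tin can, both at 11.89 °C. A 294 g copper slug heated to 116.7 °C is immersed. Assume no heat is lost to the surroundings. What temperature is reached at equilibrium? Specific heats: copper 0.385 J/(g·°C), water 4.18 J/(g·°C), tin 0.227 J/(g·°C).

Net heat exchanged in the isolated system is zero:
294×0.385×(T − 116.7) + 144.2×4.18×(T − 11.89) + 44.9×0.227×(T − 11.89) = 0
(113.19 + 602.76 + 10.19) T = 113.19×116.7 + 602.76×11.89 + 10.19×11.89
T = 20497 / 726.14 = 28.2 °C

T_f ≈ 28.2 °C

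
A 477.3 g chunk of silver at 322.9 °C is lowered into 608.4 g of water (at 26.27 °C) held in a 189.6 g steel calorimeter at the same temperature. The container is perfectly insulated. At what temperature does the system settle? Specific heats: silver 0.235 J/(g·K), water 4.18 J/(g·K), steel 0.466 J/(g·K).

T_f ≈ 38.4 °C

Heat gained plus heat lost sum to zero:
477.3*0.235*(T − 322.9) + 608.4*4.18*(T − 26.27) + 189.6*0.466*(T − 26.27) = 0
112.17(T − 322.9) + 2543.1(T − 26.27) + 88.35(T − 26.27) = 0
(112.17 + 2543.1 + 88.35) T = 112.17*322.9 + 2543.1*26.27 + 88.35*26.27
T = 105347/2743.6 ≈ 38.40 °C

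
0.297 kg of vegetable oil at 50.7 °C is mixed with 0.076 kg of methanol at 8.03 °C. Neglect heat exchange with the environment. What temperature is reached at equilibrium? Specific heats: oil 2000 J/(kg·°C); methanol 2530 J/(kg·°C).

Setting the total heat transfer to zero:
0.297·2000·(T − 50.7) + 0.076·2530·(T − 8.03) = 0
594(T − 50.7) + 192.28(T − 8.03) = 0
(594 + 192.28) T = 594·50.7 + 192.28·8.03
T ≈ 40.27 °C

T_f ≈ 40.3 °C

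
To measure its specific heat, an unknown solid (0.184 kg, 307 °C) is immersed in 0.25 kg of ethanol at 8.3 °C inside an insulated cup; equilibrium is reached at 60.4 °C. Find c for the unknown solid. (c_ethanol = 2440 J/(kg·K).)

Heat lost by the unknown solid = heat gained by the ethanol:
0.184·c·(307 − 60.4) = 0.25·2440·(60.4 − 8.3)
45.37 c = 31781  ⇒  c ≈ 700.4 J/(kg·K)

c ≈ 700 J/(kg·K)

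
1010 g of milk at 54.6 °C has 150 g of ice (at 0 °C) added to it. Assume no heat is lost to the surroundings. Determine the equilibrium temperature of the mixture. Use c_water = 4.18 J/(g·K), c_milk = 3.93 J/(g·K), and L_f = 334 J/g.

T_f ≈ 36.3 °C

Setting the total heat transfer to zero:
melt ice: 150·334 = 50100
  meltwater 0→T: 150·4.18·T = 627 T
  milk cools: 1010·3.93·(T − 54.6) = 3969.3(T − 54.6)
4596.3 T = 216724 − 50100 = 166624
T ≈ 36.25 °C — above 0 °C, consistent with complete melting.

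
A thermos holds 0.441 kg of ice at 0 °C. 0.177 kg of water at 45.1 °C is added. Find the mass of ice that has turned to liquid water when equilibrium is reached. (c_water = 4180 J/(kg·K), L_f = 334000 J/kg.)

m_melted ≈ 0.0999 kg

Water can give up m c ΔT = 0.177·4180·45.1 = 33368 J before reaching 0 °C.
Fully melting the ice requires m_ice L_f = 0.441·334000 = 147294 J.
33368 J < 147294 J, so only part of the ice melts and the system sits at 0 °C.
Mass melted = 33368/334000 ≈ 0.0999 kg.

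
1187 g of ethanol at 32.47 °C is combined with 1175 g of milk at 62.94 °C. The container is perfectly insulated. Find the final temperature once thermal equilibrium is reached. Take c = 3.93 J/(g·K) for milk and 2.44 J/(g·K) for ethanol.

Net heat exchanged in the isolated system is zero:
1175·3.93·(T − 62.94) + 1187·2.44·(T − 32.47) = 0
4617.8(T − 62.94) + 2896.3(T − 32.47) = 0
7514 T = 384683
T ≈ 51.20 °C

T_f ≈ 51.2 °C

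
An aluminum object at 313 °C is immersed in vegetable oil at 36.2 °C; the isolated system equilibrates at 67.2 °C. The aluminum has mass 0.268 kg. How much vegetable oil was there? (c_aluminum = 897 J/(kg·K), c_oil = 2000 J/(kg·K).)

m ≈ 0.953 kg

Heat lost by the aluminum = heat gained by the oil:
0.268×897×(313 − 67.2) = m×2000×(67.2 − 36.2)
62000 m = 59089  ⇒  m ≈ 0.9531 kg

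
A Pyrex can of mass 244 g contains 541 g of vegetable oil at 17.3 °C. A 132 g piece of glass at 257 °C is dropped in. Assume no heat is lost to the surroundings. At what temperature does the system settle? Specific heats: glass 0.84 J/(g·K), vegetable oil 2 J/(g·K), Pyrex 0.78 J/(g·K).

T_f ≈ 36.5 °C

T_f = Σ m_i c_i T_i / Σ m_i c_i:
T_f = (110.88×257 + 1082×17.3 + 190.32×17.3) / (110.88 + 1082 + 190.32)
    = 50507 / 1383.2 ≈ 36.51 °C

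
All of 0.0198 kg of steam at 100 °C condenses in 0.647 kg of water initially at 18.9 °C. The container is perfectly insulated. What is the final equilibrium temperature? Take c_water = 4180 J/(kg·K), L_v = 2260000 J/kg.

T_f ≈ 37.4 °C

Taking heat into each body as positive, Σ m c ΔT = 0:
steam→water at 100 °C releases m L_v = 0.0198×2260000 = 44748
  condensate cools 100→T: 0.0198×4180×(T − 100) = 82.76(T − 100)
  water warms: 0.647×4180×(T − 18.9) = 2704.5(T − 18.9)
2787.2 T = 44748 + 8276.4 + 51114 = 104139
T ≈ 37.36 °C, under the boiling point, so the assumption holds.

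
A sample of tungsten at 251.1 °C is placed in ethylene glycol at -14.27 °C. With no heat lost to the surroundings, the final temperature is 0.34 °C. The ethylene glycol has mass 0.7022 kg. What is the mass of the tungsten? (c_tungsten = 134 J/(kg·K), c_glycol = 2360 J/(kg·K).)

Heat lost by the tungsten = heat gained by the glycol:
m×134×(251.1 − 0.34) = 0.7022×2360×(0.34 − (-14.27))
33602 m = 24212  ⇒  m ≈ 0.7205 kg

m ≈ 0.721 kg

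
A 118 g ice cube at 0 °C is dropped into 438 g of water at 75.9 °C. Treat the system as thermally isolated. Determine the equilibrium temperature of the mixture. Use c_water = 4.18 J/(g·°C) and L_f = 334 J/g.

Energy balance with sensible and latent terms:
latent heat to melt: 118·334 = 39412
  meltwater 0→T: 118·4.18·T = 493.24 T
  water cools: 438·4.18·(T − 75.9) = 1830.8(T − 75.9)
2324.1 T = 138961 − 39412 = 99549
T ≈ 42.83 °C (positive, so assuming full melt was valid).

T_f ≈ 42.8 °C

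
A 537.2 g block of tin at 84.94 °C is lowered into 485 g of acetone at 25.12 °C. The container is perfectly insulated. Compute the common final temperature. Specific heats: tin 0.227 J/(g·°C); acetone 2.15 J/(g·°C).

Net heat exchanged in the isolated system is zero:
537.2×0.227×(T − 84.94) + 485×2.15×(T − 25.12) = 0
121.94(T − 84.94) + 1042.8(T − 25.12) = 0
(121.94 + 1042.8) T = 121.94×84.94 + 1042.8×25.12
T ≈ 31.38 °C

T_f ≈ 31.4 °C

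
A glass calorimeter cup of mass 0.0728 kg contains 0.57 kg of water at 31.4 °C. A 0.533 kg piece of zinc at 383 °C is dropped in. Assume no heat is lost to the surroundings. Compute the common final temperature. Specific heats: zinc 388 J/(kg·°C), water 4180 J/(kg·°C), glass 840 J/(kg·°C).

T_f ≈ 58.8 °C

Energy conservation, ΣQ = 0:
0.533×388×(T − 383) + 0.57×4180×(T − 31.4) + 0.0728×840×(T − 31.4) = 0
(206.8 + 2382.6 + 61.15) T = 206.8×383 + 2382.6×31.4 + 61.15×31.4
T = 155940/2650.6 ≈ 58.83 °C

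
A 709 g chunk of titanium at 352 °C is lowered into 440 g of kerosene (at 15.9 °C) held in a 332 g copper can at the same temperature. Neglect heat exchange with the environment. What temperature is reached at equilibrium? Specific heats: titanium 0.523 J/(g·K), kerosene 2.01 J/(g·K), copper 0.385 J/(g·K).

T_f ≈ 106.0 °C

Energy conservation, ΣQ = 0:
709×0.523×(T − 352) + 440×2.01×(T − 15.9) + 332×0.385×(T − 15.9) = 0
(370.81 + 884.4 + 127.82) T = 370.81×352 + 884.4×15.9 + 127.82×15.9
T = 146618 / 1383 = 106 °C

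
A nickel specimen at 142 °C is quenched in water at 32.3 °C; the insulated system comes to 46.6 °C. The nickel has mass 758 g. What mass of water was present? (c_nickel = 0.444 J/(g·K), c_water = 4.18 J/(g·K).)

Heat lost by the nickel = heat gained by the water:
758·0.444·(142 − 46.6) = m·4.18·(46.6 − 32.3)
59.77 m = 32107  ⇒  m ≈ 537.1 g

m ≈ 537 g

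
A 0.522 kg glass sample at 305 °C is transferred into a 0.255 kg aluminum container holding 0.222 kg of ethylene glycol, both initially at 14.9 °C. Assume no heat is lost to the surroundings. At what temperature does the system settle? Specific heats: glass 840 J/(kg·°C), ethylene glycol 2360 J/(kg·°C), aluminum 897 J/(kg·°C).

T_f ≈ 121.7 °C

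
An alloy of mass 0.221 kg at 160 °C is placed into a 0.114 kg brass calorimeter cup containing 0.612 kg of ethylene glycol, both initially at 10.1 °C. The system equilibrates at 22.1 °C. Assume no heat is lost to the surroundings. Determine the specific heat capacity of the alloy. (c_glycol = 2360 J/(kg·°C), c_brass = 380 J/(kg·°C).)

c ≈ 586 J/(kg·°C)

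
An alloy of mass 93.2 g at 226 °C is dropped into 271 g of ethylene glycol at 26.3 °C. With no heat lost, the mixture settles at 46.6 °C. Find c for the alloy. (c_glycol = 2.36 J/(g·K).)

m_s c (T_s − T_f) = m_glycol c_glycol (T_f − T_0):
93.2·c·(226 − 46.6) = 271·2.36·(46.6 − 26.3)
16720 c = 12983  ⇒  c ≈ 0.7765 J/(g·K)

c ≈ 0.776 J/(g·K)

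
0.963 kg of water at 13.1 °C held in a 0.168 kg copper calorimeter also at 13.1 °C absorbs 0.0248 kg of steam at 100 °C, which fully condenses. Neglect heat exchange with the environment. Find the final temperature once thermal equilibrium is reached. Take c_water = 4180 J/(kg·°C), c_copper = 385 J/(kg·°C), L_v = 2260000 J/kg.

T_f ≈ 28.6 °C

Let T be the final temperature. ΣQ_i = 0:
condense steam: −0.0248·2260000 = −56048; condensate cools 100→T: 0.0248·4180·(T − 100) = 103.66(T − 100); original water: 4025.3(T − 13.1); cup: 64.68(T − 13.1)
4193.7 T = 56048 + 10366 + 53579 = 119994
T ≈ 28.61 °C (< 100 °C, so full condensation is consistent).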